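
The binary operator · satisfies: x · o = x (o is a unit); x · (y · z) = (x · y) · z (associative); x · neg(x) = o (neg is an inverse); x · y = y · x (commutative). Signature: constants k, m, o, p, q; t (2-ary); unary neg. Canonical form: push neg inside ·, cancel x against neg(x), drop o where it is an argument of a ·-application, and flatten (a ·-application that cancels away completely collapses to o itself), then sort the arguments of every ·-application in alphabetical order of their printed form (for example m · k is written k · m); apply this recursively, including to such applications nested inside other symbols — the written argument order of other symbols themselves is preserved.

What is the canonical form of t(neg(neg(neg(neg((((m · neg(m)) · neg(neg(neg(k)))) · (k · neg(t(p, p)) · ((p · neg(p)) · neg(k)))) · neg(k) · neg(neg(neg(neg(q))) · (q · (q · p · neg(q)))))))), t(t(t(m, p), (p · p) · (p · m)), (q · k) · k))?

Work inside:  (((m · neg(m)) · neg(neg(neg(k)))) · (k · neg(t(p, p)) · ((p · neg(p)) · neg(k)))) · neg(k) · neg(neg(neg(neg(q))) · (q · (q · p · neg(q))))
Push neg inside:  distribute neg over · and collapse double neg
Cancel:  m cancels; q cancels
Collect:  neg(k) · neg(k) · neg(t(p, p)) · neg(p)
Sort:  neg(k) · neg(k) · neg(p) · neg(t(p, p))
Put back:  t(neg(k) · neg(k) · neg(p) · neg(t(p, p)), t(t(t(m, p), m · p · p · p), k · k · q))

Answer: t(neg(k) · neg(k) · neg(p) · neg(t(p, p)), t(t(t(m, p), m · p · p · p), k · k · q))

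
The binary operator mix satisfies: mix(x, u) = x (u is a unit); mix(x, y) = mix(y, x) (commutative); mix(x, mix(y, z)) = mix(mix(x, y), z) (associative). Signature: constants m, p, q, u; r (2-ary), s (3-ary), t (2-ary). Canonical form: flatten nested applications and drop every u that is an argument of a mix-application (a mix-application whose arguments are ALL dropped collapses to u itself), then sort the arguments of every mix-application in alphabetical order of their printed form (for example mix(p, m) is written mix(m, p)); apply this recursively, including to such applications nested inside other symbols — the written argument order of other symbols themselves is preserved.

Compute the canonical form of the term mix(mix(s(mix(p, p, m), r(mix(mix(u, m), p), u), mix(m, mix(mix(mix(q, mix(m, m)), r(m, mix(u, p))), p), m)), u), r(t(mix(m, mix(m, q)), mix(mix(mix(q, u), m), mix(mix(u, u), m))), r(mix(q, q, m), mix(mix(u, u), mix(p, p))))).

Answer: mix(r(t(mix(m, m, q), mix(m, m, q)), r(mix(m, q, q), mix(p, p))), s(mix(m, p, p), r(mix(m, p), u), mix(m, m, m, m, p, q, r(m, p))))

Derivation:
Merge nested applications:  mix(s(mix(p, p, m), r(mix(mix(u, m), p), u), mix(m, mix(mix(mix(q, mix(m, m)), r(m, mix(u, p))), p), m)), u, r(t(mix(m, mix(m, q)), mix(mix(mix(q, u), m), mix(mix(u, u), m))), r(mix(q, q, m), mix(mix(u, u), mix(p, p)))))
Canonicalize subterm:  s(mix(p, p, m), r(mix(mix(u, m), p), u), mix(m, mix(mix(mix(q, mix(m, m)), r(m, mix(u, p))), p), m))  →  s(mix(m, p, p), r(mix(m, p), u), mix(m, m, m, m, p, q, r(m, p)))
Simplify inside:  r(t(mix(m, mix(m, q)), mix(mix(mix(q, u), m), mix(mix(u, u), m))), r(mix(q, q, m), mix(mix(u, u), mix(p, p))))  →  r(t(mix(m, m, q), mix(m, m, q)), r(mix(m, q, q), mix(p, p)))
Units out:  drop u
Sort arguments:  mix(r(t(mix(m, m, q), mix(m, m, q)), r(mix(m, q, q), mix(p, p))), s(mix(m, p, p), r(mix(m, p), u), mix(m, m, m, m, p, q, r(m, p))))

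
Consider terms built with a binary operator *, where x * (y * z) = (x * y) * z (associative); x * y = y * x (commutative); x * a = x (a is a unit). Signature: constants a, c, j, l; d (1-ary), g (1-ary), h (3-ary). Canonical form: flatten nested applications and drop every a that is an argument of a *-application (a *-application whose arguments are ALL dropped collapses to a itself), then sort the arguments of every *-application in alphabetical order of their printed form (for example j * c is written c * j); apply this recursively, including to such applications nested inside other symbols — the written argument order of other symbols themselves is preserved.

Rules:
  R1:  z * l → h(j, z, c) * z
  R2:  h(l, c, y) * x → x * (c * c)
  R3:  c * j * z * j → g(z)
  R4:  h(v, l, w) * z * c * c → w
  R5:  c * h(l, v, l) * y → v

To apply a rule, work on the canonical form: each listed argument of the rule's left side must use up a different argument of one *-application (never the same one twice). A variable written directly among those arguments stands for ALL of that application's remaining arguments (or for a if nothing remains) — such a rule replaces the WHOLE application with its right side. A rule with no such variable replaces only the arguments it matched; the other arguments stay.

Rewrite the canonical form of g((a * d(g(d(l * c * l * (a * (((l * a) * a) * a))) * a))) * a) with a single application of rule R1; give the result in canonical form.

Answer: g(d(g(d(c * h(j, c * l * l, c) * l * l))))

Derivation:
Canonical form:  g(d(g(d(c * l * l * l))))
Match R1:  consume l;  z := c * l * l
Every leftover argument binds to the variable; the entire application is replaced.
Giving:  g(d(g(d(c * h(j, c * l * l, c) * l * l))))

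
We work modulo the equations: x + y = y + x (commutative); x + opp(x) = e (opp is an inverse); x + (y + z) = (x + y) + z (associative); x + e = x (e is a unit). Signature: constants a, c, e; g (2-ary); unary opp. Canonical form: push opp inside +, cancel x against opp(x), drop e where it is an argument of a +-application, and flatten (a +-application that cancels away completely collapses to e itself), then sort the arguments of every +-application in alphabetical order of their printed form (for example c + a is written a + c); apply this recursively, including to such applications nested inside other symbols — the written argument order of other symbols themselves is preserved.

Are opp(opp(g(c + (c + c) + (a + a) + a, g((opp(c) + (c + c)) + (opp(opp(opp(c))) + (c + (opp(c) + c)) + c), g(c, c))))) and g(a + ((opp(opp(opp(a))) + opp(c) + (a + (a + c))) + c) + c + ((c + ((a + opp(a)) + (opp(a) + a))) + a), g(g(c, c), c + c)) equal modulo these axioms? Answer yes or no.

Answer: no — g(a + a + a + c + c + c, g(c + c, g(c, c))) vs g(a + a + a + c + c + c, g(g(c, c), c + c))

Derivation:
Left:  opp(opp(g(c + (c + c) + (a + a) + a, g((opp(c) + (c + c)) + (opp(opp(opp(c))) + (c + (opp(c) + c)) + c), g(c, c)))))
  Push opp inside:  distribute opp over + and collapse double opp
  Combine occurrences:  g(a + a + a + c + c + c, g(c + c, g(c, c)))
Right:  g(a + ((opp(opp(opp(a))) + opp(c) + (a + (a + c))) + c) + c + ((c + ((a + opp(a)) + (opp(a) + a))) + a), g(g(c, c), c + c))
  Descend into:  a + ((opp(opp(opp(a))) + opp(c) + (a + (a + c))) + c) + c + ((c + ((a + opp(a)) + (opp(a) + a))) + a)
  Push opp inside:  distribute opp over + and collapse double opp
  Combine occurrences:  a + a + a + c + c + c
  Reassemble:  g(a + a + a + c + c + c, g(g(c, c), c + c))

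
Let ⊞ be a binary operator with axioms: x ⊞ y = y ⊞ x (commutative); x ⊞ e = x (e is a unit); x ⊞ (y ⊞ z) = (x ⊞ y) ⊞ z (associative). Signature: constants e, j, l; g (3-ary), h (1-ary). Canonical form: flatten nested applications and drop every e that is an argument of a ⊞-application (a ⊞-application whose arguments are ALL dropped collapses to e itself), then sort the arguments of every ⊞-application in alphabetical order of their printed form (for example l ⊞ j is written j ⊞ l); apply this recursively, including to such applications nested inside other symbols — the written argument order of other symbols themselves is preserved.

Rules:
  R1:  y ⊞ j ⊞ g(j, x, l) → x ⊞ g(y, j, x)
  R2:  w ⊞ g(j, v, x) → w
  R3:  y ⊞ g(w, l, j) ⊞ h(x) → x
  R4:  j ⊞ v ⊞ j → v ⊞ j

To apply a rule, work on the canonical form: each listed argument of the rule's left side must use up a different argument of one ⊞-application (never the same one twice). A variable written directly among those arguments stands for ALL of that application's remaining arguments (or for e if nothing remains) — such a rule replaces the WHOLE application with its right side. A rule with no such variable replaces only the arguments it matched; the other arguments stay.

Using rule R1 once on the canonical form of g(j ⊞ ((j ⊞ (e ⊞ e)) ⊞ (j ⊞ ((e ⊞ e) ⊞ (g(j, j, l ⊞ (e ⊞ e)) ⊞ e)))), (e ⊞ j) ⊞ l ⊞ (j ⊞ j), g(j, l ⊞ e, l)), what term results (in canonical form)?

Canonical form:  g(g(j, j, l) ⊞ j ⊞ j ⊞ j, j ⊞ j ⊞ j ⊞ l, g(j, l, l))
Match R1:  consume g(j, j, l), j;  x := j, y := j ⊞ j
The variable takes the whole remainder — replace the entire application.
Result:  g(g(j ⊞ j, j, j) ⊞ j, j ⊞ j ⊞ j ⊞ l, g(j, l, l))

Answer: g(g(j ⊞ j, j, j) ⊞ j, j ⊞ j ⊞ j ⊞ l, g(j, l, l))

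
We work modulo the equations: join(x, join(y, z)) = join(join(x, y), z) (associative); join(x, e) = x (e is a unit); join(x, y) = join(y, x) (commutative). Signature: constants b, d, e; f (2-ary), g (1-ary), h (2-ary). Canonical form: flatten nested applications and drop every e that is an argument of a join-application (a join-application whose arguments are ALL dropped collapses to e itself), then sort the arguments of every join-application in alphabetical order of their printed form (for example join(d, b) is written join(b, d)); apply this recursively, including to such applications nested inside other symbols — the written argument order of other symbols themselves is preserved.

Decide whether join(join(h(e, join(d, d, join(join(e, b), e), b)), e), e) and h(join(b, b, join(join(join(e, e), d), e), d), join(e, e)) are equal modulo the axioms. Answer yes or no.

Answer: no — h(e, join(b, b, d, d)) vs h(join(b, b, d, d), e)

Derivation:
Left:  join(join(h(e, join(d, d, join(join(e, b), e), b)), e), e)
  Flatten:  join(h(e, join(d, d, join(join(e, b), e), b)), e, e)
  Inside:  h(e, join(d, d, join(join(e, b), e), b))  →  h(e, join(b, b, d, d))
  Unit:  drop e (×2)
  Order the arguments:  h(e, join(b, b, d, d))
Right:  h(join(b, b, join(join(join(e, e), d), e), d), join(e, e))
  Focus inside:  join(b, b, join(join(join(e, e), d), e), d)
  Un-nest:  join(b, b, e, e, d, e, d)
  Drop the unit:  drop e (×3)
  Order the arguments:  join(b, b, d, d)
  Reassemble:  h(join(b, b, d, d), e)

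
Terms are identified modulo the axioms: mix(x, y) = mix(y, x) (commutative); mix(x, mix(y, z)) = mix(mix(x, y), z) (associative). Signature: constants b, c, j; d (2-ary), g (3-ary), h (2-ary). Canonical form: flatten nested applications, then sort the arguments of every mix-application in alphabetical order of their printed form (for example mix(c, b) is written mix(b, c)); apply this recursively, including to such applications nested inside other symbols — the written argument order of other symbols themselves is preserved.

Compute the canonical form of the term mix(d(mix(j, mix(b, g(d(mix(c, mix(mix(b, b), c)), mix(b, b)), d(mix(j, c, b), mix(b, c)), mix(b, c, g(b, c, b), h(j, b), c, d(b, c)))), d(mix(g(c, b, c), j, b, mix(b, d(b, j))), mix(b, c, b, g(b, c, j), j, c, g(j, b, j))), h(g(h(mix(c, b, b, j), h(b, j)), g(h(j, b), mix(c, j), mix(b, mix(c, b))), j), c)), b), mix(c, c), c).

Un-nest:  mix(d(mix(j, mix(b, g(d(mix(c, mix(mix(b, b), c)), mix(b, b)), d(mix(j, c, b), mix(b, c)), mix(b, c, g(b, c, b), h(j, b), c, d(b, c)))), d(mix(g(c, b, c), j, b, mix(b, d(b, j))), mix(b, c, b, g(b, c, j), j, c, g(j, b, j))), h(g(h(mix(c, b, b, j), h(b, j)), g(h(j, b), mix(c, j), mix(b, mix(c, b))), j), c)), b), c, c, c)
Canonicalize subterm:  d(mix(j, mix(b, g(d(mix(c, mix(mix(b, b), c)), mix(b, b)), d(mix(j, c, b), mix(b, c)), mix(b, c, g(b, c, b), h(j, b), c, d(b, c)))), d(mix(g(c, b, c), j, b, mix(b, d(b, j))), mix(b, c, b, g(b, c, j), j, c, g(j, b, j))), h(g(h(mix(c, b, b, j), h(b, j)), g(h(j, b), mix(c, j), mix(b, mix(c, b))), j), c)), b)  →  d(mix(b, d(mix(b, b, d(b, j), g(c, b, c), j), mix(b, b, c, c, g(b, c, j), g(j, b, j), j)), g(d(mix(b, b, c, c), mix(b, b)), d(mix(b, c, j), mix(b, c)), mix(b, c, c, d(b, c), g(b, c, b), h(j, b))), h(g(h(mix(b, b, c, j), h(b, j)), g(h(j, b), mix(c, j), mix(b, b, c)), j), c), j), b)
Order the arguments:  mix(c, c, c, d(mix(b, d(mix(b, b, d(b, j), g(c, b, c), j), mix(b, b, c, c, g(b, c, j), g(j, b, j), j)), g(d(mix(b, b, c, c), mix(b, b)), d(mix(b, c, j), mix(b, c)), mix(b, c, c, d(b, c), g(b, c, b), h(j, b))), h(g(h(mix(b, b, c, j), h(b, j)), g(h(j, b), mix(c, j), mix(b, b, c)), j), c), j), b))

Answer: mix(c, c, c, d(mix(b, d(mix(b, b, d(b, j), g(c, b, c), j), mix(b, b, c, c, g(b, c, j), g(j, b, j), j)), g(d(mix(b, b, c, c), mix(b, b)), d(mix(b, c, j), mix(b, c)), mix(b, c, c, d(b, c), g(b, c, b), h(j, b))), h(g(h(mix(b, b, c, j), h(b, j)), g(h(j, b), mix(c, j), mix(b, b, c)), j), c), j), b))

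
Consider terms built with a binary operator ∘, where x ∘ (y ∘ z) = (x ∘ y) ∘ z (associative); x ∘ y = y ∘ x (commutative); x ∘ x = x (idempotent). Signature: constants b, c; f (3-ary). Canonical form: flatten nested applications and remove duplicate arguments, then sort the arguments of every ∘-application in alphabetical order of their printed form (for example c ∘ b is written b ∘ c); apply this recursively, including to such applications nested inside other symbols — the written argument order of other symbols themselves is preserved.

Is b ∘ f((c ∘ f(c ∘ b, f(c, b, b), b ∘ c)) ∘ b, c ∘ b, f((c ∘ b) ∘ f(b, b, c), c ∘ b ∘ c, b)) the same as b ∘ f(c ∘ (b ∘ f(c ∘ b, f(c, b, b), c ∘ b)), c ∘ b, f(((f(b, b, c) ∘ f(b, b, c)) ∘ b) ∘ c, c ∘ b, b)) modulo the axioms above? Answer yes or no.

Answer: yes — both canonical forms are b ∘ f(b ∘ c ∘ f(b ∘ c, f(c, b, b), b ∘ c), b ∘ c, f(b ∘ c ∘ f(b, b, c), b ∘ c, b))

Derivation:
Left:  b ∘ f((c ∘ f(c ∘ b, f(c, b, b), b ∘ c)) ∘ b, c ∘ b, f((c ∘ b) ∘ f(b, b, c), c ∘ b ∘ c, b))
  Canonicalize subterm:  f((c ∘ f(c ∘ b, f(c, b, b), b ∘ c)) ∘ b, c ∘ b, f((c ∘ b) ∘ f(b, b, c), c ∘ b ∘ c, b))  →  f(b ∘ c ∘ f(b ∘ c, f(c, b, b), b ∘ c), b ∘ c, f(b ∘ c ∘ f(b, b, c), b ∘ c, b))
  Sort arguments:  b ∘ f(b ∘ c ∘ f(b ∘ c, f(c, b, b), b ∘ c), b ∘ c, f(b ∘ c ∘ f(b, b, c), b ∘ c, b))
Right:  b ∘ f(c ∘ (b ∘ f(c ∘ b, f(c, b, b), c ∘ b)), c ∘ b, f(((f(b, b, c) ∘ f(b, b, c)) ∘ b) ∘ c, c ∘ b, b))
  Simplify inside:  f(c ∘ (b ∘ f(c ∘ b, f(c, b, b), c ∘ b)), c ∘ b, f(((f(b, b, c) ∘ f(b, b, c)) ∘ b) ∘ c, c ∘ b, b))  →  f(b ∘ c ∘ f(b ∘ c, f(c, b, b), b ∘ c), b ∘ c, f(b ∘ c ∘ f(b, b, c), b ∘ c, b))
  Order the arguments:  b ∘ f(b ∘ c ∘ f(b ∘ c, f(c, b, b), b ∘ c), b ∘ c, f(b ∘ c ∘ f(b, b, c), b ∘ c, b))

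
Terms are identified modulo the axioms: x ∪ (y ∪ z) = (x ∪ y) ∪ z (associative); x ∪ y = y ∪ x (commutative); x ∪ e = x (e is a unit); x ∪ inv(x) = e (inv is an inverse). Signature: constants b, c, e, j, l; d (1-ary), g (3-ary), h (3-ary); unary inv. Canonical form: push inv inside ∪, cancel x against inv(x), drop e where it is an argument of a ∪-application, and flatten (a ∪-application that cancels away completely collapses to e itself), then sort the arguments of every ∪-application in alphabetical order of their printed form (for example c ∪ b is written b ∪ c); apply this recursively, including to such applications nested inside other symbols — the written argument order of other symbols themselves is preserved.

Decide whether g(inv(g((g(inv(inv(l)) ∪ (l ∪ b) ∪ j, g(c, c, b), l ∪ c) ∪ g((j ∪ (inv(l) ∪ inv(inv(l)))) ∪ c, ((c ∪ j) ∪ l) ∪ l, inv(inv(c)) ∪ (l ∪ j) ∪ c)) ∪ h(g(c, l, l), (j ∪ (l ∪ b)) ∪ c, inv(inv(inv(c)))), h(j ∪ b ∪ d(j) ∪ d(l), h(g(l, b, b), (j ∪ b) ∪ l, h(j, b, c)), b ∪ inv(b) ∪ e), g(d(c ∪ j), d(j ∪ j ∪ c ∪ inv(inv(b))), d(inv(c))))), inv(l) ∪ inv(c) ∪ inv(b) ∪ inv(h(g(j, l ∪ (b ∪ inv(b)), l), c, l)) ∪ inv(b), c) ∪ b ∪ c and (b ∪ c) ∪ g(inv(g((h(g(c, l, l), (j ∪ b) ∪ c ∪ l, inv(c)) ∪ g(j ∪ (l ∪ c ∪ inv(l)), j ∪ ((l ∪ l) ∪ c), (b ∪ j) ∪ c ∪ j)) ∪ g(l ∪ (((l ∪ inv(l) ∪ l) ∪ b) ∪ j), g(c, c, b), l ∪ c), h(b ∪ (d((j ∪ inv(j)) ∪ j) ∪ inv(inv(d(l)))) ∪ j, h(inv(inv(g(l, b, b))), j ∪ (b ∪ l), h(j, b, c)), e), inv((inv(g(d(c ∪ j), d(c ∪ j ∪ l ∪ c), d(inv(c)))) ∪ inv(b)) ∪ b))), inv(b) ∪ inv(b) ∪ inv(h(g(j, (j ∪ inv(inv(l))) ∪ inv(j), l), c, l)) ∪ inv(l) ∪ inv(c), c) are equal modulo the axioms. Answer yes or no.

Left:  g(inv(g((g(inv(inv(l)) ∪ (l ∪ b) ∪ j, g(c, c, b), l ∪ c) ∪ g((j ∪ (inv(l) ∪ inv(inv(l)))) ∪ c, ((c ∪ j) ∪ l) ∪ l, inv(inv(c)) ∪ (l ∪ j) ∪ c)) ∪ h(g(c, l, l), (j ∪ (l ∪ b)) ∪ c, inv(inv(inv(c)))), h(j ∪ b ∪ d(j) ∪ d(l), h(g(l, b, b), (j ∪ b) ∪ l, h(j, b, c)), b ∪ inv(b) ∪ e), g(d(c ∪ j), d(j ∪ j ∪ c ∪ inv(inv(b))), d(inv(c))))), inv(l) ∪ inv(c) ∪ inv(b) ∪ inv(h(g(j, l ∪ (b ∪ inv(b)), l), c, l)) ∪ inv(b), c) ∪ b ∪ c
  Push inv inside:  distribute inv over ∪ and collapse double inv
  Collect:  g(inv(g(g(b ∪ j ∪ l ∪ l, g(c, c, b), c ∪ l) ∪ g(c ∪ j, c ∪ j ∪ l ∪ l, c ∪ c ∪ j ∪ l) ∪ h(g(c, l, l), b ∪ c ∪ j ∪ l, inv(c)), h(b ∪ d(j) ∪ d(l) ∪ j, h(g(l, b, b), b ∪ j ∪ l, h(j, b, c)), e), g(d(c ∪ j), d(b ∪ c ∪ j ∪ j), d(inv(c))))), inv(b) ∪ inv(b) ∪ inv(c) ∪ inv(h(g(j, l, l), c, l)) ∪ inv(l), c) ∪ b ∪ c
  Sort:  b ∪ c ∪ g(inv(g(g(b ∪ j ∪ l ∪ l, g(c, c, b), c ∪ l) ∪ g(c ∪ j, c ∪ j ∪ l ∪ l, c ∪ c ∪ j ∪ l) ∪ h(g(c, l, l), b ∪ c ∪ j ∪ l, inv(c)), h(b ∪ d(j) ∪ d(l) ∪ j, h(g(l, b, b), b ∪ j ∪ l, h(j, b, c)), e), g(d(c ∪ j), d(b ∪ c ∪ j ∪ j), d(inv(c))))), inv(b) ∪ inv(b) ∪ inv(c) ∪ inv(h(g(j, l, l), c, l)) ∪ inv(l), c)
Right:  (b ∪ c) ∪ g(inv(g((h(g(c, l, l), (j ∪ b) ∪ c ∪ l, inv(c)) ∪ g(j ∪ (l ∪ c ∪ inv(l)), j ∪ ((l ∪ l) ∪ c), (b ∪ j) ∪ c ∪ j)) ∪ g(l ∪ (((l ∪ inv(l) ∪ l) ∪ b) ∪ j), g(c, c, b), l ∪ c), h(b ∪ (d((j ∪ inv(j)) ∪ j) ∪ inv(inv(d(l)))) ∪ j, h(inv(inv(g(l, b, b))), j ∪ (b ∪ l), h(j, b, c)), e), inv((inv(g(d(c ∪ j), d(c ∪ j ∪ l ∪ c), d(inv(c)))) ∪ inv(b)) ∪ b))), inv(b) ∪ inv(b) ∪ inv(h(g(j, (j ∪ inv(inv(l))) ∪ inv(j), l), c, l)) ∪ inv(l) ∪ inv(c), c)
  Push inv inside:  distribute inv over ∪ and collapse double inv
  Collect terms:  b ∪ c ∪ g(inv(g(g(b ∪ j ∪ l ∪ l, g(c, c, b), c ∪ l) ∪ g(c ∪ j, c ∪ j ∪ l ∪ l, b ∪ c ∪ j ∪ j) ∪ h(g(c, l, l), b ∪ c ∪ j ∪ l, inv(c)), h(b ∪ d(j) ∪ d(l) ∪ j, h(g(l, b, b), b ∪ j ∪ l, h(j, b, c)), e), g(d(c ∪ j), d(c ∪ c ∪ j ∪ l), d(inv(c))))), inv(b) ∪ inv(b) ∪ inv(c) ∪ inv(h(g(j, l, l), c, l)) ∪ inv(l), c)

Answer: no — b ∪ c ∪ g(inv(g(g(b ∪ j ∪ l ∪ l, g(c, c, b), c ∪ l) ∪ g(c ∪ j, c ∪ j ∪ l ∪ l, c ∪ c ∪ j ∪ l) ∪ h(g(c, l, l), b ∪ c ∪ j ∪ l, inv(c)), h(b ∪ d(j) ∪ d(l) ∪ j, h(g(l, b, b), b ∪ j ∪ l, h(j, b, c)), e), g(d(c ∪ j), d(b ∪ c ∪ j ∪ j), d(inv(c))))), inv(b) ∪ inv(b) ∪ inv(c) ∪ inv(h(g(j, l, l), c, l)) ∪ inv(l), c) vs b ∪ c ∪ g(inv(g(g(b ∪ j ∪ l ∪ l, g(c, c, b), c ∪ l) ∪ g(c ∪ j, c ∪ j ∪ l ∪ l, b ∪ c ∪ j ∪ j) ∪ h(g(c, l, l), b ∪ c ∪ j ∪ l, inv(c)), h(b ∪ d(j) ∪ d(l) ∪ j, h(g(l, b, b), b ∪ j ∪ l, h(j, b, c)), e), g(d(c ∪ j), d(c ∪ c ∪ j ∪ l), d(inv(c))))), inv(b) ∪ inv(b) ∪ inv(c) ∪ inv(h(g(j, l, l), c, l)) ∪ inv(l), c)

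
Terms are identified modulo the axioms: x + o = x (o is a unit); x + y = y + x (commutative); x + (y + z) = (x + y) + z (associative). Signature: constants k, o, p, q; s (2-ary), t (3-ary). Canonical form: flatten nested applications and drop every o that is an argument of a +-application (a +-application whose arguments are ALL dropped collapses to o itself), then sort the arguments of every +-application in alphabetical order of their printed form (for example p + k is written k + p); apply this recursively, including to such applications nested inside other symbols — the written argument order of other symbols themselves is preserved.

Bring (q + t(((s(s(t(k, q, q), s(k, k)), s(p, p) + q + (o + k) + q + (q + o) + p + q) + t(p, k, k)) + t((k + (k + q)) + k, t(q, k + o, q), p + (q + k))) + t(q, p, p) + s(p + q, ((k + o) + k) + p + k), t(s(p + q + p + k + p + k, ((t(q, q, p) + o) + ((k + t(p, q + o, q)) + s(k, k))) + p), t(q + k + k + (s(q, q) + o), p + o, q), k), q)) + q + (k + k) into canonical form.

Answer: k + k + q + q + t(s(p + q, k + k + k + p) + s(s(t(k, q, q), s(k, k)), k + p + q + q + q + q + s(p, p)) + t(k + k + k + q, t(q, k, q), k + p + q) + t(p, k, k) + t(q, p, p), t(s(k + k + p + p + p + q, k + p + s(k, k) + t(p, q, q) + t(q, q, p)), t(k + k + q + s(q, q), p, q), k), q)

Derivation:
Flatten:  q + t(((s(s(t(k, q, q), s(k, k)), s(p, p) + q + (o + k) + q + (q + o) + p + q) + t(p, k, k)) + t((k + (k + q)) + k, t(q, k + o, q), p + (q + k))) + t(q, p, p) + s(p + q, ((k + o) + k) + p + k), t(s(p + q + p + k + p + k, ((t(q, q, p) + o) + ((k + t(p, q + o, q)) + s(k, k))) + p), t(q + k + k + (s(q, q) + o), p + o, q), k), q) + q + k + k
Canonicalize subterm:  t(((s(s(t(k, q, q), s(k, k)), s(p, p) + q + (o + k) + q + (q + o) + p + q) + t(p, k, k)) + t((k + (k + q)) + k, t(q, k + o, q), p + (q + k))) + t(q, p, p) + s(p + q, ((k + o) + k) + p + k), t(s(p + q + p + k + p + k, ((t(q, q, p) + o) + ((k + t(p, q + o, q)) + s(k, k))) + p), t(q + k + k + (s(q, q) + o), p + o, q), k), q)  →  t(s(p + q, k + k + k + p) + s(s(t(k, q, q), s(k, k)), k + p + q + q + q + q + s(p, p)) + t(k + k + k + q, t(q, k, q), k + p + q) + t(p, k, k) + t(q, p, p), t(s(k + k + p + p + p + q, k + p + s(k, k) + t(p, q, q) + t(q, q, p)), t(k + k + q + s(q, q), p, q), k), q)
Order the arguments:  k + k + q + q + t(s(p + q, k + k + k + p) + s(s(t(k, q, q), s(k, k)), k + p + q + q + q + q + s(p, p)) + t(k + k + k + q, t(q, k, q), k + p + q) + t(p, k, k) + t(q, p, p), t(s(k + k + p + p + p + q, k + p + s(k, k) + t(p, q, q) + t(q, q, p)), t(k + k + q + s(q, q), p, q), k), q)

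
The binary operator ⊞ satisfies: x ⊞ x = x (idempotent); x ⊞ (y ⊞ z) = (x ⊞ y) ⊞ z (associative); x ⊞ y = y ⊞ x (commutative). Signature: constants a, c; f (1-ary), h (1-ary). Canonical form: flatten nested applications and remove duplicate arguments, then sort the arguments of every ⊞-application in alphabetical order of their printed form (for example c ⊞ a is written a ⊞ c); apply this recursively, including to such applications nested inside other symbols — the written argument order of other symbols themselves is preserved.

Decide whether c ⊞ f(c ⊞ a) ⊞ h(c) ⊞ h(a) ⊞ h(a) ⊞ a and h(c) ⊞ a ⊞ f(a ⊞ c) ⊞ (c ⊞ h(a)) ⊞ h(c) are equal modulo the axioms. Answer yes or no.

Left:  c ⊞ f(c ⊞ a) ⊞ h(c) ⊞ h(a) ⊞ h(a) ⊞ a
  Simplify inside:  f(c ⊞ a)  →  f(a ⊞ c)
  Deduplicate:  drop duplicate h(a)
  Order the arguments:  a ⊞ c ⊞ f(a ⊞ c) ⊞ h(a) ⊞ h(c)
Right:  h(c) ⊞ a ⊞ f(a ⊞ c) ⊞ (c ⊞ h(a)) ⊞ h(c)
  Un-nest:  h(c) ⊞ a ⊞ f(a ⊞ c) ⊞ c ⊞ h(a) ⊞ h(c)
  Drop duplicates:  drop duplicate h(c)
  Sort arguments:  a ⊞ c ⊞ f(a ⊞ c) ⊞ h(a) ⊞ h(c)

Answer: yes — both canonical forms are a ⊞ c ⊞ f(a ⊞ c) ⊞ h(a) ⊞ h(c)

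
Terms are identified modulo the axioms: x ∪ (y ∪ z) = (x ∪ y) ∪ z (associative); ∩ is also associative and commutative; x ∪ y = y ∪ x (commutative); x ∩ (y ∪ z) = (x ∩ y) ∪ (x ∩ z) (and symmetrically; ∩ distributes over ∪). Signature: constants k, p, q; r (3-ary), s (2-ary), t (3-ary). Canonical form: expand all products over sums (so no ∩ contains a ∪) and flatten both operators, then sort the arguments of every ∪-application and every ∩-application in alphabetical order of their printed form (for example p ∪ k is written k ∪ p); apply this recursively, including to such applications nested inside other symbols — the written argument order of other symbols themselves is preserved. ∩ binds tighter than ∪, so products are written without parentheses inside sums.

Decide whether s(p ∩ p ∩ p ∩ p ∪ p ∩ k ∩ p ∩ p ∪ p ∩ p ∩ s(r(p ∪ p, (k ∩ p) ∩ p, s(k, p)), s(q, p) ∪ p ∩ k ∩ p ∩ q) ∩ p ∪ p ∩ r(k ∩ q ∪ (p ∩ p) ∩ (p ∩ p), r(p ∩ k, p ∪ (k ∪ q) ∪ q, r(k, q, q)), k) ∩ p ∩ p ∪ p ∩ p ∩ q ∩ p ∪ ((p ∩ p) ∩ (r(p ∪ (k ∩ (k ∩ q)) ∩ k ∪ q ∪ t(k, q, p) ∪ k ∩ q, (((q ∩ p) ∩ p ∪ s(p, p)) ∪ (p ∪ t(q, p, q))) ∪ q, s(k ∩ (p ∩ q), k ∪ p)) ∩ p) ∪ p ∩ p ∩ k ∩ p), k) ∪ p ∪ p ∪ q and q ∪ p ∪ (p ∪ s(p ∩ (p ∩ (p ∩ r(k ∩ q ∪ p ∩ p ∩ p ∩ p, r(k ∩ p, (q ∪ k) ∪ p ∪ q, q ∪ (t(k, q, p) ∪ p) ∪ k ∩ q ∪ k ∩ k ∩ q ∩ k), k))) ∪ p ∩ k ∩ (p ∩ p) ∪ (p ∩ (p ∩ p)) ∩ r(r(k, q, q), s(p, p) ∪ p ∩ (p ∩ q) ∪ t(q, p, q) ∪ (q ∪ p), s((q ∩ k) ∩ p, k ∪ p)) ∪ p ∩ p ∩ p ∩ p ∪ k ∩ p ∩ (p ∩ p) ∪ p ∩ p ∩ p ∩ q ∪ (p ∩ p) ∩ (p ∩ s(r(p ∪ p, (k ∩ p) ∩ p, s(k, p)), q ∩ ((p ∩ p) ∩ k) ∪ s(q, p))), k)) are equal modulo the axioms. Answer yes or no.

Left:  s(p ∩ p ∩ p ∩ p ∪ p ∩ k ∩ p ∩ p ∪ p ∩ p ∩ s(r(p ∪ p, (k ∩ p) ∩ p, s(k, p)), s(q, p) ∪ p ∩ k ∩ p ∩ q) ∩ p ∪ p ∩ r(k ∩ q ∪ (p ∩ p) ∩ (p ∩ p), r(p ∩ k, p ∪ (k ∪ q) ∪ q, r(k, q, q)), k) ∩ p ∩ p ∪ p ∩ p ∩ q ∩ p ∪ ((p ∩ p) ∩ (r(p ∪ (k ∩ (k ∩ q)) ∩ k ∪ q ∪ t(k, q, p) ∪ k ∩ q, (((q ∩ p) ∩ p ∪ s(p, p)) ∪ (p ∪ t(q, p, q))) ∪ q, s(k ∩ (p ∩ q), k ∪ p)) ∩ p) ∪ p ∩ p ∩ k ∩ p), k) ∪ p ∪ p ∪ q
  Un-nest:  s(k ∩ p ∩ p ∩ p ∪ k ∩ p ∩ p ∩ p ∪ p ∩ p ∩ p ∩ p ∪ p ∩ p ∩ p ∩ q ∪ p ∩ p ∩ p ∩ r(k ∩ k ∩ k ∩ q ∪ k ∩ q ∪ p ∪ q ∪ t(k, q, p), p ∪ p ∩ p ∩ q ∪ q ∪ s(p, p) ∪ t(q, p, q), s(k ∩ p ∩ q, k ∪ p)) ∪ p ∩ p ∩ p ∩ r(k ∩ q ∪ p ∩ p ∩ p ∩ p, r(k ∩ p, k ∪ p ∪ q ∪ q, r(k, q, q)), k) ∪ p ∩ p ∩ p ∩ s(r(p ∪ p, k ∩ p ∩ p, s(k, p)), k ∩ p ∩ p ∩ q ∪ s(q, p)), k) ∪ p ∪ p ∪ q
  Sort:  p ∪ p ∪ q ∪ s(k ∩ p ∩ p ∩ p ∪ k ∩ p ∩ p ∩ p ∪ p ∩ p ∩ p ∩ p ∪ p ∩ p ∩ p ∩ q ∪ p ∩ p ∩ p ∩ r(k ∩ k ∩ k ∩ q ∪ k ∩ q ∪ p ∪ q ∪ t(k, q, p), p ∪ p ∩ p ∩ q ∪ q ∪ s(p, p) ∪ t(q, p, q), s(k ∩ p ∩ q, k ∪ p)) ∪ p ∩ p ∩ p ∩ r(k ∩ q ∪ p ∩ p ∩ p ∩ p, r(k ∩ p, k ∪ p ∪ q ∪ q, r(k, q, q)), k) ∪ p ∩ p ∩ p ∩ s(r(p ∪ p, k ∩ p ∩ p, s(k, p)), k ∩ p ∩ p ∩ q ∪ s(q, p)), k)
Right:  q ∪ p ∪ (p ∪ s(p ∩ (p ∩ (p ∩ r(k ∩ q ∪ p ∩ p ∩ p ∩ p, r(k ∩ p, (q ∪ k) ∪ p ∪ q, q ∪ (t(k, q, p) ∪ p) ∪ k ∩ q ∪ k ∩ k ∩ q ∩ k), k))) ∪ p ∩ k ∩ (p ∩ p) ∪ (p ∩ (p ∩ p)) ∩ r(r(k, q, q), s(p, p) ∪ p ∩ (p ∩ q) ∪ t(q, p, q) ∪ (q ∪ p), s((q ∩ k) ∩ p, k ∪ p)) ∪ p ∩ p ∩ p ∩ p ∪ k ∩ p ∩ (p ∩ p) ∪ p ∩ p ∩ p ∩ q ∪ (p ∩ p) ∩ (p ∩ s(r(p ∪ p, (k ∩ p) ∩ p, s(k, p)), q ∩ ((p ∩ p) ∩ k) ∪ s(q, p))), k))
  Flatten:  q ∪ p ∪ p ∪ s(k ∩ p ∩ p ∩ p ∪ k ∩ p ∩ p ∩ p ∪ p ∩ p ∩ p ∩ p ∪ p ∩ p ∩ p ∩ q ∪ p ∩ p ∩ p ∩ r(k ∩ q ∪ p ∩ p ∩ p ∩ p, r(k ∩ p, k ∪ p ∪ q ∪ q, k ∩ k ∩ k ∩ q ∪ k ∩ q ∪ p ∪ q ∪ t(k, q, p)), k) ∪ p ∩ p ∩ p ∩ r(r(k, q, q), p ∪ p ∩ p ∩ q ∪ q ∪ s(p, p) ∪ t(q, p, q), s(k ∩ p ∩ q, k ∪ p)) ∪ p ∩ p ∩ p ∩ s(r(p ∪ p, k ∩ p ∩ p, s(k, p)), k ∩ p ∩ p ∩ q ∪ s(q, p)), k)
  Sort arguments:  p ∪ p ∪ q ∪ s(k ∩ p ∩ p ∩ p ∪ k ∩ p ∩ p ∩ p ∪ p ∩ p ∩ p ∩ p ∪ p ∩ p ∩ p ∩ q ∪ p ∩ p ∩ p ∩ r(k ∩ q ∪ p ∩ p ∩ p ∩ p, r(k ∩ p, k ∪ p ∪ q ∪ q, k ∩ k ∩ k ∩ q ∪ k ∩ q ∪ p ∪ q ∪ t(k, q, p)), k) ∪ p ∩ p ∩ p ∩ r(r(k, q, q), p ∪ p ∩ p ∩ q ∪ q ∪ s(p, p) ∪ t(q, p, q), s(k ∩ p ∩ q, k ∪ p)) ∪ p ∩ p ∩ p ∩ s(r(p ∪ p, k ∩ p ∩ p, s(k, p)), k ∩ p ∩ p ∩ q ∪ s(q, p)), k)

Answer: no — p ∪ p ∪ q ∪ s(k ∩ p ∩ p ∩ p ∪ k ∩ p ∩ p ∩ p ∪ p ∩ p ∩ p ∩ p ∪ p ∩ p ∩ p ∩ q ∪ p ∩ p ∩ p ∩ r(k ∩ k ∩ k ∩ q ∪ k ∩ q ∪ p ∪ q ∪ t(k, q, p), p ∪ p ∩ p ∩ q ∪ q ∪ s(p, p) ∪ t(q, p, q), s(k ∩ p ∩ q, k ∪ p)) ∪ p ∩ p ∩ p ∩ r(k ∩ q ∪ p ∩ p ∩ p ∩ p, r(k ∩ p, k ∪ p ∪ q ∪ q, r(k, q, q)), k) ∪ p ∩ p ∩ p ∩ s(r(p ∪ p, k ∩ p ∩ p, s(k, p)), k ∩ p ∩ p ∩ q ∪ s(q, p)), k) vs p ∪ p ∪ q ∪ s(k ∩ p ∩ p ∩ p ∪ k ∩ p ∩ p ∩ p ∪ p ∩ p ∩ p ∩ p ∪ p ∩ p ∩ p ∩ q ∪ p ∩ p ∩ p ∩ r(k ∩ q ∪ p ∩ p ∩ p ∩ p, r(k ∩ p, k ∪ p ∪ q ∪ q, k ∩ k ∩ k ∩ q ∪ k ∩ q ∪ p ∪ q ∪ t(k, q, p)), k) ∪ p ∩ p ∩ p ∩ r(r(k, q, q), p ∪ p ∩ p ∩ q ∪ q ∪ s(p, p) ∪ t(q, p, q), s(k ∩ p ∩ q, k ∪ p)) ∪ p ∩ p ∩ p ∩ s(r(p ∪ p, k ∩ p ∩ p, s(k, p)), k ∩ p ∩ p ∩ q ∪ s(q, p)), k)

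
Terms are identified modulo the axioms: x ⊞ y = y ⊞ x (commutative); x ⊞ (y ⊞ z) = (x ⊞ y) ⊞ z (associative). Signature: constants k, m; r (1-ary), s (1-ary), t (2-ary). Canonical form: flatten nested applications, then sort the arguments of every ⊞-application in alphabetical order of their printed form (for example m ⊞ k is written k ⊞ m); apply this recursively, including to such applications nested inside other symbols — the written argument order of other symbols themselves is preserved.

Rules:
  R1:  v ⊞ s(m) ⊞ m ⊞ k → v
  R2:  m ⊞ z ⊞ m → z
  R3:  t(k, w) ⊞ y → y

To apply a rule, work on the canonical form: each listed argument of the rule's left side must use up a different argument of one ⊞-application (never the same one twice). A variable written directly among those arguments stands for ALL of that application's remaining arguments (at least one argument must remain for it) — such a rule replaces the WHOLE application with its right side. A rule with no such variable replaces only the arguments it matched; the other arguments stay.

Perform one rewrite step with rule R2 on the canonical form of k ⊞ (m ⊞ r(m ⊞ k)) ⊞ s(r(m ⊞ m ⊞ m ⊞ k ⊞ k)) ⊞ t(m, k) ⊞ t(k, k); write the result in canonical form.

Canonical form:  k ⊞ m ⊞ r(k ⊞ m) ⊞ s(r(k ⊞ k ⊞ m ⊞ m ⊞ m)) ⊞ t(k, k) ⊞ t(m, k)
R2 matches:  uses m, m;  z := k ⊞ k ⊞ m
The extension variable absorbs all remaining arguments, so the whole application is rewritten.
New term:  k ⊞ m ⊞ r(k ⊞ m) ⊞ s(r(k ⊞ k ⊞ m)) ⊞ t(k, k) ⊞ t(m, k)

Answer: k ⊞ m ⊞ r(k ⊞ m) ⊞ s(r(k ⊞ k ⊞ m)) ⊞ t(k, k) ⊞ t(m, k)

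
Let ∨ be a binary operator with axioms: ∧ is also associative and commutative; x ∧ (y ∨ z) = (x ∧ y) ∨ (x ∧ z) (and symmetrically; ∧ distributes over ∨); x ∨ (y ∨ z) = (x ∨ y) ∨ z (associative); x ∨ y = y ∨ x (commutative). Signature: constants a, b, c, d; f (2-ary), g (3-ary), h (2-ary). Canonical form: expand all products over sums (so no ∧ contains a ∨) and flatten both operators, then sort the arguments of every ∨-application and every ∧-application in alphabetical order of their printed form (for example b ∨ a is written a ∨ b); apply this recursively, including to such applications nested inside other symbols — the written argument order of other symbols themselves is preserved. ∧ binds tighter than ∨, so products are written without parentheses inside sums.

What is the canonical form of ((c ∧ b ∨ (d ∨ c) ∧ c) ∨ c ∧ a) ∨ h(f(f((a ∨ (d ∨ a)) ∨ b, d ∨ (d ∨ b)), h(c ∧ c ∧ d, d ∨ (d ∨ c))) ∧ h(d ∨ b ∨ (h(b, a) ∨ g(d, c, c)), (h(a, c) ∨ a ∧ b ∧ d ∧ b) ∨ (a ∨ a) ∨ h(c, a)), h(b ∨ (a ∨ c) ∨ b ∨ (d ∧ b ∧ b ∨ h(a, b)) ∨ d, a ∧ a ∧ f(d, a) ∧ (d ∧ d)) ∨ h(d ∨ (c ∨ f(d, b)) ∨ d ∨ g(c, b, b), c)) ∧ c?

Answer: a ∧ c ∨ b ∧ c ∨ c ∧ c ∨ c ∧ d ∨ c ∧ h(f(f(a ∨ a ∨ b ∨ d, b ∨ d ∨ d), h(c ∧ c ∧ d, c ∨ d ∨ d)) ∧ h(b ∨ d ∨ g(d, c, c) ∨ h(b, a), a ∨ a ∨ a ∧ b ∧ b ∧ d ∨ h(a, c) ∨ h(c, a)), h(a ∨ b ∨ b ∨ b ∧ b ∧ d ∨ c ∨ d ∨ h(a, b), a ∧ a ∧ d ∧ d ∧ f(d, a)) ∨ h(c ∨ d ∨ d ∨ f(d, b) ∨ g(c, b, b), c))

Derivation:
Expand:  b ∧ c ∨ c ∧ d ∨ c ∧ c ∨ a ∧ c ∨ c ∧ h(f(f(a ∨ a ∨ b ∨ d, b ∨ d ∨ d), h(c ∧ c ∧ d, c ∨ d ∨ d)) ∧ h(b ∨ d ∨ g(d, c, c) ∨ h(b, a), a ∨ a ∨ a ∧ b ∧ b ∧ d ∨ h(a, c) ∨ h(c, a)), h(a ∨ b ∨ b ∨ b ∧ b ∧ d ∨ c ∨ d ∨ h(a, b), a ∧ a ∧ d ∧ d ∧ f(d, a)) ∨ h(c ∨ d ∨ d ∨ f(d, b) ∨ g(c, b, b), c))
Order the arguments:  a ∧ c ∨ b ∧ c ∨ c ∧ c ∨ c ∧ d ∨ c ∧ h(f(f(a ∨ a ∨ b ∨ d, b ∨ d ∨ d), h(c ∧ c ∧ d, c ∨ d ∨ d)) ∧ h(b ∨ d ∨ g(d, c, c) ∨ h(b, a), a ∨ a ∨ a ∧ b ∧ b ∧ d ∨ h(a, c) ∨ h(c, a)), h(a ∨ b ∨ b ∨ b ∧ b ∧ d ∨ c ∨ d ∨ h(a, b), a ∧ a ∧ d ∧ d ∧ f(d, a)) ∨ h(c ∨ d ∨ d ∨ f(d, b) ∨ g(c, b, b), c))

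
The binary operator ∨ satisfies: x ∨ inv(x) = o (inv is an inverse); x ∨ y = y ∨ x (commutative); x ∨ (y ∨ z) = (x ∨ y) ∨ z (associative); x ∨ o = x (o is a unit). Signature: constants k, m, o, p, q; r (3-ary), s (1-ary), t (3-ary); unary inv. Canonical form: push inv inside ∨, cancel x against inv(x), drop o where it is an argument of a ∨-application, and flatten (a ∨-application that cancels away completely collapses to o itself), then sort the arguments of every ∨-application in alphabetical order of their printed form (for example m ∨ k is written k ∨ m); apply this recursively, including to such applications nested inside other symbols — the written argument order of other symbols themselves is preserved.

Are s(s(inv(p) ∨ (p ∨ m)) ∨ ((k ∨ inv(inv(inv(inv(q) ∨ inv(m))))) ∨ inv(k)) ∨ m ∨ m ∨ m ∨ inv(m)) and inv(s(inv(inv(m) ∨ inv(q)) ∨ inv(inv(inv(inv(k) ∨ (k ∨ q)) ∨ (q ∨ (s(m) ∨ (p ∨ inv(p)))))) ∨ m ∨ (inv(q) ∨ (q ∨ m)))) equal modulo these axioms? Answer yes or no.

Answer: no — s(m ∨ m ∨ m ∨ q ∨ s(m)) vs inv(s(m ∨ m ∨ m ∨ q ∨ s(m)))

Derivation:
Left:  s(s(inv(p) ∨ (p ∨ m)) ∨ ((k ∨ inv(inv(inv(inv(q) ∨ inv(m))))) ∨ inv(k)) ∨ m ∨ m ∨ m ∨ inv(m))
  Work inside:  s(inv(p) ∨ (p ∨ m)) ∨ ((k ∨ inv(inv(inv(inv(q) ∨ inv(m))))) ∨ inv(k)) ∨ m ∨ m ∨ m ∨ inv(m)
  Push inv inside:  distribute inv over ∨ and collapse double inv
  Cancel:  k cancels
  Combine occurrences:  s(m) ∨ q ∨ m ∨ m ∨ m
  Order the arguments:  m ∨ m ∨ m ∨ q ∨ s(m)
  Put back:  s(m ∨ m ∨ m ∨ q ∨ s(m))
Right:  inv(s(inv(inv(m) ∨ inv(q)) ∨ inv(inv(inv(inv(k) ∨ (k ∨ q)) ∨ (q ∨ (s(m) ∨ (p ∨ inv(p)))))) ∨ m ∨ (inv(q) ∨ (q ∨ m))))
  Push inv inside:  distribute inv over ∨ and collapse double inv
  Collect:  inv(s(m ∨ m ∨ m ∨ q ∨ s(m)))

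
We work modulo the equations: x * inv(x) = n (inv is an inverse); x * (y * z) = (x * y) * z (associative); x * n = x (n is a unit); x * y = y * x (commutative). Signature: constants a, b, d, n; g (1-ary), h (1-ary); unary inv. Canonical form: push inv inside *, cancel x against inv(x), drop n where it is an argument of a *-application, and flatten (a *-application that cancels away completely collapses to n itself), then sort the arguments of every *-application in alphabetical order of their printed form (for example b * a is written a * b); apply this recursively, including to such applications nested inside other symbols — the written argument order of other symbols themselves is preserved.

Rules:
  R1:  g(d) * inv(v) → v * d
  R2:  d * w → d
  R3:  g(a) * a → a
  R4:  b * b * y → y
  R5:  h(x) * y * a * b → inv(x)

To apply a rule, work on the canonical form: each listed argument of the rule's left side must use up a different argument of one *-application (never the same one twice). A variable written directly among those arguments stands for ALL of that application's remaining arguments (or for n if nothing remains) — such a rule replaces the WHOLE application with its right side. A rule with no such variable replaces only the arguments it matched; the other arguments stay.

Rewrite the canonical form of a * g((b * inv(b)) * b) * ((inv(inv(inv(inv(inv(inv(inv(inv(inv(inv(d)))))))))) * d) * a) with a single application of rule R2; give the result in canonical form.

Canonical form:  a * a * d * d * g(b)
Apply R2:  consuming d;  w := a * a * d * g(b)
Every leftover argument binds to the variable; the entire application is replaced.
Giving:  d

Answer: d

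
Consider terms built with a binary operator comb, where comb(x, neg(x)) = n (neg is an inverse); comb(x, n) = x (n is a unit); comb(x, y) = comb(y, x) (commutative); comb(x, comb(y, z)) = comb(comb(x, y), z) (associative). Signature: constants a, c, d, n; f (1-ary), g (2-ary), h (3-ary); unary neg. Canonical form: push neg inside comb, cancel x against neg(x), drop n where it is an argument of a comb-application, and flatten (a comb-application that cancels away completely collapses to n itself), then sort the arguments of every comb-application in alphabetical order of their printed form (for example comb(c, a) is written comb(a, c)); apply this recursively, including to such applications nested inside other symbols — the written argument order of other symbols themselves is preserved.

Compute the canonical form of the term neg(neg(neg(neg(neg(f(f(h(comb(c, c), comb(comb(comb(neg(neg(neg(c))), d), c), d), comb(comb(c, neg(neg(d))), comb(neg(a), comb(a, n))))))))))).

Answer: neg(f(f(h(comb(c, c), comb(d, d), comb(c, d)))))

Derivation:
Push neg inside:  distribute neg over comb and collapse double neg
Collect:  neg(f(f(h(comb(c, c), comb(d, d), comb(c, d)))))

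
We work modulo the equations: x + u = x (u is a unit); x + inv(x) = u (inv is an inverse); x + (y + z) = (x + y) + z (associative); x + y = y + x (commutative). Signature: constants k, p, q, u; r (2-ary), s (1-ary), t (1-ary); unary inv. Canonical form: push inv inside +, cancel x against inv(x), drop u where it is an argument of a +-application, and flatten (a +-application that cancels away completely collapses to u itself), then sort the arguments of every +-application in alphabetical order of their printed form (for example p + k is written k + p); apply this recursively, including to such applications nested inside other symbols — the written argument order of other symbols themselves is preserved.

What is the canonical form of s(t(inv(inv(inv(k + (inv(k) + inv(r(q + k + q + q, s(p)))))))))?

Answer: s(t(r(k + q + q + q, s(p))))

Derivation:
Work inside:  k + (inv(k) + inv(r(q + k + q + q, s(p))))
Cancel inverse pairs:  k cancels
Collect:  inv(r(k + q + q + q, s(p)))
Reassemble:  s(t(r(k + q + q + q, s(p))))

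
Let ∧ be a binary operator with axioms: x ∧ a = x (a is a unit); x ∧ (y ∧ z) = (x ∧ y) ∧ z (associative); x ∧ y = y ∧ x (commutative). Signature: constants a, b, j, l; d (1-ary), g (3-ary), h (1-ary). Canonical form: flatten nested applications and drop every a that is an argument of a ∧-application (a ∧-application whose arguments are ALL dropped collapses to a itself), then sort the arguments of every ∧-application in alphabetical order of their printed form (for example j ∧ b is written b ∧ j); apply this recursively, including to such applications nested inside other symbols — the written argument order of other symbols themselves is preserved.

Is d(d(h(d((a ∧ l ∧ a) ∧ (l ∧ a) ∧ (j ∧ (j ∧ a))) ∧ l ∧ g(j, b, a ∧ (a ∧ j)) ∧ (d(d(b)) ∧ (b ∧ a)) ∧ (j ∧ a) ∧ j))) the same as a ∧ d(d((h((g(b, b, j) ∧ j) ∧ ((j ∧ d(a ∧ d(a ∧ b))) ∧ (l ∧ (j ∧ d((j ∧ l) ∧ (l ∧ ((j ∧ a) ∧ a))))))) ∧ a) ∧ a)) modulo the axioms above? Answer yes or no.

Left:  d(d(h(d((a ∧ l ∧ a) ∧ (l ∧ a) ∧ (j ∧ (j ∧ a))) ∧ l ∧ g(j, b, a ∧ (a ∧ j)) ∧ (d(d(b)) ∧ (b ∧ a)) ∧ (j ∧ a) ∧ j)))
  Descend into:  d((a ∧ l ∧ a) ∧ (l ∧ a) ∧ (j ∧ (j ∧ a))) ∧ l ∧ g(j, b, a ∧ (a ∧ j)) ∧ (d(d(b)) ∧ (b ∧ a)) ∧ (j ∧ a) ∧ j
  Flatten:  d((a ∧ l ∧ a) ∧ (l ∧ a) ∧ (j ∧ (j ∧ a))) ∧ l ∧ g(j, b, a ∧ (a ∧ j)) ∧ d(d(b)) ∧ b ∧ a ∧ j ∧ a ∧ j
  Simplify inside:  d((a ∧ l ∧ a) ∧ (l ∧ a) ∧ (j ∧ (j ∧ a)))  →  d(j ∧ j ∧ l ∧ l)
  Simplify inside:  g(j, b, a ∧ (a ∧ j))  →  g(j, b, j)
  Units out:  drop a (×2)
  Sort arguments:  b ∧ d(d(b)) ∧ d(j ∧ j ∧ l ∧ l) ∧ g(j, b, j) ∧ j ∧ j ∧ l
  Rebuild:  d(d(h(b ∧ d(d(b)) ∧ d(j ∧ j ∧ l ∧ l) ∧ g(j, b, j) ∧ j ∧ j ∧ l)))
Right:  a ∧ d(d((h((g(b, b, j) ∧ j) ∧ ((j ∧ d(a ∧ d(a ∧ b))) ∧ (l ∧ (j ∧ d((j ∧ l) ∧ (l ∧ ((j ∧ a) ∧ a))))))) ∧ a) ∧ a))
  Canonicalize subterm:  d(d((h((g(b, b, j) ∧ j) ∧ ((j ∧ d(a ∧ d(a ∧ b))) ∧ (l ∧ (j ∧ d((j ∧ l) ∧ (l ∧ ((j ∧ a) ∧ a))))))) ∧ a) ∧ a))  →  d(d(h(d(d(b)) ∧ d(j ∧ j ∧ l ∧ l) ∧ g(b, b, j) ∧ j ∧ j ∧ j ∧ l)))
  Unit:  drop a
  Sort arguments:  d(d(h(d(d(b)) ∧ d(j ∧ j ∧ l ∧ l) ∧ g(b, b, j) ∧ j ∧ j ∧ j ∧ l)))

Answer: no — d(d(h(b ∧ d(d(b)) ∧ d(j ∧ j ∧ l ∧ l) ∧ g(j, b, j) ∧ j ∧ j ∧ l))) vs d(d(h(d(d(b)) ∧ d(j ∧ j ∧ l ∧ l) ∧ g(b, b, j) ∧ j ∧ j ∧ j ∧ l)))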